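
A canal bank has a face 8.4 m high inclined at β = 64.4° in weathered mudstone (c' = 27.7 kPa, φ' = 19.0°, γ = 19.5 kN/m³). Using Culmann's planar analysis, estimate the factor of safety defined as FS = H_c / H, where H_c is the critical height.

FS = 1.94

H_c = (4c'/γ) · sinβ cosφ' / [1 − cos(β − φ')]
    = (4·27.7/19.5) · sin64.4°·cos19.0° / [1 − cos45.4°]
    = 5.682 · 0.8527 / 0.2978 = 16.27 m
FS = H_c / H = 16.27 / 8.4 = 1.937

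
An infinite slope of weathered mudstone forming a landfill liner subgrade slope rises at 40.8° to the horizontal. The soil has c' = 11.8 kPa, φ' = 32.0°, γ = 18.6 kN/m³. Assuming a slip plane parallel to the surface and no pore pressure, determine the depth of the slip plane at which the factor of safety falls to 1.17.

Setting FS = 1.17 in FS = [c' + γz cos²β tanφ'] / [γz sinβ cosβ] and solving for z:
z = c' / [γ cosβ (FS·sinβ − cosβ·tanφ')]
  = 11.8 / [18.6·cos40.8°·(1.17·sin40.8° − cos40.8°·tan32.0°)]
  = 11.8 / [18.6·0.7570·(1.17·0.6534 − 0.7570·0.6249)]
  = 11.8 / 4.1041 = 2.875 m

z = 2.88 m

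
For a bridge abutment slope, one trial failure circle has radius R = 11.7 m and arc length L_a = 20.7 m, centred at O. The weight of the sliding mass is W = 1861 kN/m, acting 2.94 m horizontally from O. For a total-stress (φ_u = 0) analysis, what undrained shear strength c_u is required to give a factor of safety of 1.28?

FS = c_u·L_a·R / (W·d), so c_u = FS·W·d / (L_a·R).
c_u = 1.28·1861·2.94 / (20.70·11.7) = 7003.3 / 242.19 = 28.92 kPa

c_u = 28.9 kPa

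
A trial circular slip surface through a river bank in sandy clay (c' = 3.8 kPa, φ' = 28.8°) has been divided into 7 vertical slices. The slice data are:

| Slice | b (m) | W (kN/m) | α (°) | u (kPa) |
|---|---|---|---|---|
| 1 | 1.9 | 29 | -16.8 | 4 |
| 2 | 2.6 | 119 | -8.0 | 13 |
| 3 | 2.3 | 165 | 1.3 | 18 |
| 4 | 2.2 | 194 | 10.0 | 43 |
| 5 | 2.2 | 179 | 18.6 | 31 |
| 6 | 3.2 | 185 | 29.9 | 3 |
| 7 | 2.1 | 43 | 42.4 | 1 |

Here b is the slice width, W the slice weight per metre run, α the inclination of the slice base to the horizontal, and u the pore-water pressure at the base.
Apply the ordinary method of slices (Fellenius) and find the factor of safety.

FS = 2.08

Ordinary method of slices: FS = Σ[c'·Δl_i + (W_i cosα_i − u_i·Δl_i)·tanφ'] / Σ W_i sinα_i, with Δl_i = b_i / cosα_i.
Slice 1: Δl = 1.9/cos(-16.8°) = 1.985 m; N'_1 = 29·cos(-16.8°) − 4·1.985 = 19.8; c'Δl = 7.54; W sinα = -8.4
Slice 2: Δl = 2.6/cos(-8.0°) = 2.626 m; N'_2 = 119·cos(-8.0°) − 13·2.626 = 83.7; c'Δl = 9.98; W sinα = -16.6
Slice 3: Δl = 2.3/cos1.3° = 2.301 m; N'_3 = 165·cos1.3° − 18·2.301 = 123.5; c'Δl = 8.74; W sinα = 3.7
Slice 4: Δl = 2.2/cos10.0° = 2.234 m; N'_4 = 194·cos10.0° − 43·2.234 = 95.0; c'Δl = 8.49; W sinα = 33.7
Slice 5: Δl = 2.2/cos18.6° = 2.321 m; N'_5 = 179·cos18.6° − 31·2.321 = 97.7; c'Δl = 8.82; W sinα = 57.1
Slice 6: Δl = 3.2/cos29.9° = 3.691 m; N'_6 = 185·cos29.9° − 3·3.691 = 149.3; c'Δl = 14.03; W sinα = 92.2
Slice 7: Δl = 2.1/cos42.4° = 2.844 m; N'_7 = 43·cos42.4° − 1·2.844 = 28.9; c'Δl = 10.81; W sinα = 29.0
Σc'Δl = 68.4 kN/m; ΣN' = 598.0 kN/m; ΣW sinα = 190.8 kN/m
Resisting = 68.4 + 598.0·tan28.8° = 68.4 + 328.7 = 397.1 kN/m
FS = 397.1 / 190.8 = 2.082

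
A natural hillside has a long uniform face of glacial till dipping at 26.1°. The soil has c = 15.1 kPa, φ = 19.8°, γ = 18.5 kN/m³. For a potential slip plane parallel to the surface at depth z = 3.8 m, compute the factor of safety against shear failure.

FS = 1.28

For an infinite slope with a slip plane parallel to the surface (no pore pressure): FS = [c + γz cos²β tanφ] / [γz sinβ cosβ].
γz = 18.5·3.8 = 70.30 kN/m²
Numerator = 15.1 + 70.30·cos²26.1°·tan19.8° = 15.1 + 70.30·0.8065·0.3600 = 35.511 kPa
Denominator = 70.30·sin26.1°·cos26.1° = 70.30·0.4399·0.8980 = 27.774 kPa
FS = 35.511 / 27.774 = 1.279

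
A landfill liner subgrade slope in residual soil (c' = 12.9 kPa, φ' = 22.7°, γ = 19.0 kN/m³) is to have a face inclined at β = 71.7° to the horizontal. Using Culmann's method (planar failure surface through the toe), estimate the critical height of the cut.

Culmann's analysis gives the critical failure plane at α_cr = (β + φ')/2 = (71.7 + 22.7)/2 = 47.2°, and the critical height
H_c = (4c'/γ) · sinβ cosφ' / [1 − cos(β − φ')]
    = (4·12.9/19.0) · sin71.7°·cos22.7° / [1 − cos(49.0°)]
    = 2.716 · 0.9494·0.9225 / [1 − 0.6561]
    = 2.716 · 0.8759 / 0.3439
    = 6.92 m

H_c = 6.92 m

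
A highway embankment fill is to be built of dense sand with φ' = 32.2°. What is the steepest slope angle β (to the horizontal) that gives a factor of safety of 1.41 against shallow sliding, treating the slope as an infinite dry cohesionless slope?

For an infinite dry cohesionless slope FS = tanφ'/tanβ, so tanβ = tanφ' / FS.
tanβ = tan32.2° / 1.41 = 0.6297 / 1.41 = 0.4466
β = arctan(0.4466) = 24.07°

β = 24.1°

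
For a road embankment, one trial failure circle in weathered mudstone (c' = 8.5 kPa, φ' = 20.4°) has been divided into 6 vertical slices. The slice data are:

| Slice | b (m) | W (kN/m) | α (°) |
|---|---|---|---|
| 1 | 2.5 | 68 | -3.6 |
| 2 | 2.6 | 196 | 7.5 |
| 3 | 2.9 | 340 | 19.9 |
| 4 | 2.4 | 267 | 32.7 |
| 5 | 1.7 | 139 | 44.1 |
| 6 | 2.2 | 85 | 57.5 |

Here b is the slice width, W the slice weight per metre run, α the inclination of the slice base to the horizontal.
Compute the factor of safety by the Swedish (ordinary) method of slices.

FS = 1.12

Ordinary method of slices: FS = Σ[c'·Δl_i + (W_i cosα_i)·tanφ'] / Σ W_i sinα_i, with Δl_i = b_i / cosα_i.
Slice 1: Δl = 2.5/cos(-3.6°) = 2.505 m; N'_1 = 68·cos(-3.6°) = 67.9; c'Δl = 21.29; W sinα = -4.3
Slice 2: Δl = 2.6/cos7.5° = 2.622 m; N'_2 = 196·cos7.5° = 194.3; c'Δl = 22.29; W sinα = 25.6
Slice 3: Δl = 2.9/cos19.9° = 3.084 m; N'_3 = 340·cos19.9° = 319.7; c'Δl = 26.22; W sinα = 115.7
Slice 4: Δl = 2.4/cos32.7° = 2.852 m; N'_4 = 267·cos32.7° = 224.7; c'Δl = 24.24; W sinα = 144.2
Slice 5: Δl = 1.7/cos44.1° = 2.367 m; N'_5 = 139·cos44.1° = 99.8; c'Δl = 20.12; W sinα = 96.7
Slice 6: Δl = 2.2/cos57.5° = 4.095 m; N'_6 = 85·cos57.5° = 45.7; c'Δl = 34.80; W sinα = 71.7
Σc'Δl = 149.0 kN/m; ΣN' = 952.1 kN/m; ΣW sinα = 449.7 kN/m
Resisting = 149.0 + 952.1·tan20.4° = 149.0 + 354.1 = 503.0 kN/m
FS = 503.0 / 449.7 = 1.119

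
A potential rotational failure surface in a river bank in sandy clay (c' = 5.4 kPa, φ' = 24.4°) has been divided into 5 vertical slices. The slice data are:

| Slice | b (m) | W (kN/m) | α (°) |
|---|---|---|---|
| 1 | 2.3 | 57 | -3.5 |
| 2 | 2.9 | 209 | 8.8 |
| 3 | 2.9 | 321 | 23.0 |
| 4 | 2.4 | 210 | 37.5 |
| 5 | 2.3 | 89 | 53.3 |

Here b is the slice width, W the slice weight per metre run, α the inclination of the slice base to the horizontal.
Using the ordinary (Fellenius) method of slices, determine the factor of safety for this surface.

FS = 1.23

Ordinary method of slices: FS = Σ[c'·Δl_i + (W_i cosα_i)·tanφ'] / Σ W_i sinα_i, with Δl_i = b_i / cosα_i.
Slice 1: Δl = 2.3/cos(-3.5°) = 2.304 m; N'_1 = 57·cos(-3.5°) = 56.9; c'Δl = 12.44; W sinα = -3.5
Slice 2: Δl = 2.9/cos8.8° = 2.935 m; N'_2 = 209·cos8.8° = 206.5; c'Δl = 15.85; W sinα = 32.0
Slice 3: Δl = 2.9/cos23.0° = 3.150 m; N'_3 = 321·cos23.0° = 295.5; c'Δl = 17.01; W sinα = 125.4
Slice 4: Δl = 2.4/cos37.5° = 3.025 m; N'_4 = 210·cos37.5° = 166.6; c'Δl = 16.34; W sinα = 127.8
Slice 5: Δl = 2.3/cos53.3° = 3.849 m; N'_5 = 89·cos53.3° = 53.2; c'Δl = 20.78; W sinα = 71.4
Σc'Δl = 82.4 kN/m; ΣN' = 778.7 kN/m; ΣW sinα = 353.1 kN/m
Resisting = 82.4 + 778.7·tan24.4° = 82.4 + 353.2 = 435.7 kN/m
FS = 435.7 / 353.1 = 1.234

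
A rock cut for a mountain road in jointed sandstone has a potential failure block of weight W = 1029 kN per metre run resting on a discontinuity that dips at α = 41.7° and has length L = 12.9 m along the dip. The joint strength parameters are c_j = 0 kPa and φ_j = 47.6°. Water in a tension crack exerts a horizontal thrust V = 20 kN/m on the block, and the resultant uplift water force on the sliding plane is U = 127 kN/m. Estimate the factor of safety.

Resolving the block weight along and normal to the plane and applying the Mohr–Coulomb strength on the joint:
N' = W cosα − U − V sinα = 1029·cos41.7° − 127 − 20·sin41.7° = 628.0 kN/m
Driving force T = W sinα + V cosα = 1029·sin41.7° + 20·cos41.7° = 699.5 kN/m
Resisting force R = c_j·L + N'·tanφ_j = 0·12.9 + 628.0·tan47.6° = 0.0 + 687.7 = 687.7 kN/m
FS = R / T = 687.7 / 699.5 = 0.983

FS = 0.98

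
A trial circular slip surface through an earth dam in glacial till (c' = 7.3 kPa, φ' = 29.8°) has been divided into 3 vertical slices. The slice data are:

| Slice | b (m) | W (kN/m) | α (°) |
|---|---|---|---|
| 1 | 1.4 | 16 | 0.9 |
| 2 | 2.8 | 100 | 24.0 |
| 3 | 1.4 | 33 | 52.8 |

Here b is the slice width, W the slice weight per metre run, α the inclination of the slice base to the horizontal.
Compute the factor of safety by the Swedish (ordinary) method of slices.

Ordinary method of slices: FS = Σ[c'·Δl_i + (W_i cosα_i)·tanφ'] / Σ W_i sinα_i, with Δl_i = b_i / cosα_i.
Slice 1: Δl = 1.4/cos0.9° = 1.400 m; N'_1 = 16·cos0.9° = 16.0; c'Δl = 10.22; W sinα = 0.3
Slice 2: Δl = 2.8/cos24.0° = 3.065 m; N'_2 = 100·cos24.0° = 91.4; c'Δl = 22.37; W sinα = 40.7
Slice 3: Δl = 1.4/cos52.8° = 2.316 m; N'_3 = 33·cos52.8° = 20.0; c'Δl = 16.90; W sinα = 26.3
Σc'Δl = 49.5 kN/m; ΣN' = 127.3 kN/m; ΣW sinα = 67.2 kN/m
Resisting = 49.5 + 127.3·tan29.8° = 49.5 + 72.9 = 122.4 kN/m
FS = 122.4 / 67.2 = 1.821

FS = 1.82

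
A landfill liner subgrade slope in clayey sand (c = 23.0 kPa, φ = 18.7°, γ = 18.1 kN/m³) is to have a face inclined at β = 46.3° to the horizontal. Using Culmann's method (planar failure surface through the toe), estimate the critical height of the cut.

H_c = 30.59 m

Culmann's analysis gives the critical failure plane at α_cr = (β + φ)/2 = (46.3 + 18.7)/2 = 32.5°, and the critical height
H_c = (4c/γ) · sinβ cosφ / [1 − cos(β − φ)]
    = (4·23.0/18.1) · sin46.3°·cos18.7° / [1 − cos(27.6°)]
    = 5.083 · 0.7230·0.9472 / [1 − 0.8862]
    = 5.083 · 0.6848 / 0.1138
    = 30.59 m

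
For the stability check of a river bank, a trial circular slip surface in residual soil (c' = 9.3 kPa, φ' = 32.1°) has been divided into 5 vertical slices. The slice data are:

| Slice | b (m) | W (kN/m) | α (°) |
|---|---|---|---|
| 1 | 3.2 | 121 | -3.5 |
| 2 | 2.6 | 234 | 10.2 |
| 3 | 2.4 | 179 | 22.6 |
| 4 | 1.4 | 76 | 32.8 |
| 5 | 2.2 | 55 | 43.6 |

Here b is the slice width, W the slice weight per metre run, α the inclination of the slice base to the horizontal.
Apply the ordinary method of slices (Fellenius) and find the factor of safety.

Ordinary method of slices: FS = Σ[c'·Δl_i + (W_i cosα_i)·tanφ'] / Σ W_i sinα_i, with Δl_i = b_i / cosα_i.
Slice 1: Δl = 3.2/cos(-3.5°) = 3.206 m; N'_1 = 121·cos(-3.5°) = 120.8; c'Δl = 29.82; W sinα = -7.4
Slice 2: Δl = 2.6/cos10.2° = 2.642 m; N'_2 = 234·cos10.2° = 230.3; c'Δl = 24.57; W sinα = 41.4
Slice 3: Δl = 2.4/cos22.6° = 2.600 m; N'_3 = 179·cos22.6° = 165.3; c'Δl = 24.18; W sinα = 68.8
Slice 4: Δl = 1.4/cos32.8° = 1.666 m; N'_4 = 76·cos32.8° = 63.9; c'Δl = 15.49; W sinα = 41.2
Slice 5: Δl = 2.2/cos43.6° = 3.038 m; N'_5 = 55·cos43.6° = 39.8; c'Δl = 28.25; W sinα = 37.9
Σc'Δl = 122.3 kN/m; ΣN' = 620.0 kN/m; ΣW sinα = 181.9 kN/m
Resisting = 122.3 + 620.0·tan32.1° = 122.3 + 389.0 = 511.3 kN/m
FS = 511.3 / 181.9 = 2.810

FS = 2.81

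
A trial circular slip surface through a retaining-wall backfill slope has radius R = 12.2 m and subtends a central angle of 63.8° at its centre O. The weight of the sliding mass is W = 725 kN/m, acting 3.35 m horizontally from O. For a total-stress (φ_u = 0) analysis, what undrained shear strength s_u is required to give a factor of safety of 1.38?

s_u = 20.2 kPa

FS = s_u·L_a·R / (W·d), so s_u = FS·W·d / (L_a·R).
Arc length L_a = R·θ = 12.2·(63.8°·π/180) = 12.2·1.1135 = 13.58 m
s_u = 1.38·725·3.35 / (13.58·12.2) = 3351.7 / 165.74 = 20.22 kPa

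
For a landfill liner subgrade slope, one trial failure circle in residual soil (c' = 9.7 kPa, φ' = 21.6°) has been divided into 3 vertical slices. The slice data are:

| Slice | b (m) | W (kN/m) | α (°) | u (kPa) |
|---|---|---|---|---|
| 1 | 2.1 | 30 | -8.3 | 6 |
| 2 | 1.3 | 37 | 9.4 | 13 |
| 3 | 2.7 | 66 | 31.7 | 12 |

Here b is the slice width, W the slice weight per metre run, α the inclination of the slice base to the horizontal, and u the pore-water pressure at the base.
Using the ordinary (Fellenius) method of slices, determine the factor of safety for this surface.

Ordinary method of slices: FS = Σ[c'·Δl_i + (W_i cosα_i − u_i·Δl_i)·tanφ'] / Σ W_i sinα_i, with Δl_i = b_i / cosα_i.
Slice 1: Δl = 2.1/cos(-8.3°) = 2.122 m; N'_1 = 30·cos(-8.3°) − 6·2.122 = 17.0; c'Δl = 20.59; W sinα = -4.3
Slice 2: Δl = 1.3/cos9.4° = 1.318 m; N'_2 = 37·cos9.4° − 13·1.318 = 19.4; c'Δl = 12.78; W sinα = 6.0
Slice 3: Δl = 2.7/cos31.7° = 3.173 m; N'_3 = 66·cos31.7° − 12·3.173 = 18.1; c'Δl = 30.78; W sinα = 34.7
Σc'Δl = 64.1 kN/m; ΣN' = 54.4 kN/m; ΣW sinα = 36.4 kN/m
Resisting = 64.1 + 54.4·tan21.6° = 64.1 + 21.5 = 85.7 kN/m
FS = 85.7 / 36.4 = 2.354

FS = 2.35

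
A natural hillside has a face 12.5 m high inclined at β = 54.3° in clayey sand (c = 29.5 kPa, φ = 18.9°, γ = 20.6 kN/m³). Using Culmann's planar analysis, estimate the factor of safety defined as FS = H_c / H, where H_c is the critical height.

FS = 1.90

H_c = (4c/γ) · sinβ cosφ / [1 − cos(β − φ)]
    = (4·29.5/20.6) · sin54.3°·cos18.9° / [1 − cos35.4°]
    = 5.728 · 0.7683 / 0.1849 = 23.81 m
FS = H_c / H = 23.81 / 12.5 = 1.904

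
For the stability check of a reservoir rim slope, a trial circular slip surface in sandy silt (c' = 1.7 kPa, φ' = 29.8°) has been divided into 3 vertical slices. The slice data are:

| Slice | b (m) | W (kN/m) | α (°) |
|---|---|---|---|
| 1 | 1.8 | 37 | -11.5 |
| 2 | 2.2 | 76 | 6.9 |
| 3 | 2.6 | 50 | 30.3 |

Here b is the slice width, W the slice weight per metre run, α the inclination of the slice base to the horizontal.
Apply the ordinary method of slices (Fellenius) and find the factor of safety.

Ordinary method of slices: FS = Σ[c'·Δl_i + (W_i cosα_i)·tanφ'] / Σ W_i sinα_i, with Δl_i = b_i / cosα_i.
Slice 1: Δl = 1.8/cos(-11.5°) = 1.837 m; N'_1 = 37·cos(-11.5°) = 36.3; c'Δl = 3.12; W sinα = -7.4
Slice 2: Δl = 2.2/cos6.9° = 2.216 m; N'_2 = 76·cos6.9° = 75.4; c'Δl = 3.77; W sinα = 9.1
Slice 3: Δl = 2.6/cos30.3° = 3.011 m; N'_3 = 50·cos30.3° = 43.2; c'Δl = 5.12; W sinα = 25.2
Σc'Δl = 12.0 kN/m; ΣN' = 154.9 kN/m; ΣW sinα = 27.0 kN/m
Resisting = 12.0 + 154.9·tan29.8° = 12.0 + 88.7 = 100.7 kN/m
FS = 100.7 / 27.0 = 3.733

FS = 3.73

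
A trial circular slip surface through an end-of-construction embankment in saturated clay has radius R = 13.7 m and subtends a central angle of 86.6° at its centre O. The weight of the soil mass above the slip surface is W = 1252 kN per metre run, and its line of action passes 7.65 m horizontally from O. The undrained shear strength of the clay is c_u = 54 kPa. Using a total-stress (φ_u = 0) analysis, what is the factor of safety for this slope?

Taking moments about the centre O, the resisting moment is provided by the undrained shear strength acting along the arc:
Arc length L_a = R·θ = 13.7·(86.6°·π/180) = 13.7·1.5115 = 20.71 m
M_R = c_u·L_a·R = 54·20.71·13.7 = 15319.0 kN·m/m
M_D = W·d = 1252·7.65 = 9577.8 kN·m/m
FS = M_R / M_D = 15319.0 / 9577.8 = 1.599

FS = 1.60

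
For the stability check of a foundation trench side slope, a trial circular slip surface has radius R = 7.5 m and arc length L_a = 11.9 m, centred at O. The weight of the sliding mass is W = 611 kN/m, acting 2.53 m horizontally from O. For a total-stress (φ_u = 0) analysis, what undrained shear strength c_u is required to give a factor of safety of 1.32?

FS = c_u·L_a·R / (W·d), so c_u = FS·W·d / (L_a·R).
c_u = 1.32·611·2.53 / (11.90·7.5) = 2040.5 / 89.25 = 22.86 kPa

c_u = 22.9 kPa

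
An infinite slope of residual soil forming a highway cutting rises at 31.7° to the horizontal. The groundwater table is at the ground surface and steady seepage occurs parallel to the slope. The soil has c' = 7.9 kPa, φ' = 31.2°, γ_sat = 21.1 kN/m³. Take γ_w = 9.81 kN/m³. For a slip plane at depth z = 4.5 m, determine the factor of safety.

FS = 0.71

With seepage parallel to the slope and the water table at the surface, the effective normal stress on the slip plane uses the buoyant unit weight γ' = γ_sat − γ_w while the driving shear stress uses γ_sat:
FS = [c' + γ' z cos²β tanφ'] / [γ_sat z sinβ cosβ]
γ' = 21.1 − 9.81 = 11.29 kN/m³
Numerator = 7.9 + 11.29·4.5·cos²31.7°·tan31.2° = 7.9 + 11.29·4.5·0.7239·0.6056 = 30.173 kPa
Denominator = 21.1·4.5·sin31.7°·cos31.7° = 21.1·4.5·0.5255·0.8508 = 42.450 kPa
FS = 30.173 / 42.450 = 0.711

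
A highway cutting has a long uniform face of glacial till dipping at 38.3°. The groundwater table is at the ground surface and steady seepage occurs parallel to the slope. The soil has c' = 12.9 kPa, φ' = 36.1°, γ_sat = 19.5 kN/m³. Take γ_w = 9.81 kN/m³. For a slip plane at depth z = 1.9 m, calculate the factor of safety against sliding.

FS = 1.17

With seepage parallel to the slope and the water table at the surface, the effective normal stress on the slip plane uses the buoyant unit weight γ' = γ_sat − γ_w while the driving shear stress uses γ_sat:
FS = [c' + γ' z cos²β tanφ'] / [γ_sat z sinβ cosβ]
γ' = 19.5 − 9.81 = 9.69 kN/m³
Numerator = 12.9 + 9.69·1.9·cos²38.3°·tan36.1° = 12.9 + 9.69·1.9·0.6159·0.7292 = 21.168 kPa
Denominator = 19.5·1.9·sin38.3°·cos38.3° = 19.5·1.9·0.6198·0.7848 = 18.021 kPa
FS = 21.168 / 18.021 = 1.175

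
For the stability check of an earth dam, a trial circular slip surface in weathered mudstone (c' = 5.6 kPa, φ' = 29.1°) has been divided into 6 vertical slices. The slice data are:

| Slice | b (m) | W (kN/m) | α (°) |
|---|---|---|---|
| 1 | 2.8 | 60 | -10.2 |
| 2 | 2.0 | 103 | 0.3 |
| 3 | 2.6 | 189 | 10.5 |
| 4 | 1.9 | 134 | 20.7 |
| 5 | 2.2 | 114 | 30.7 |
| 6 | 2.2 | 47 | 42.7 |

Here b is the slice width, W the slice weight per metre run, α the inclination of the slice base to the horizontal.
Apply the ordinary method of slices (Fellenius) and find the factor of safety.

Ordinary method of slices: FS = Σ[c'·Δl_i + (W_i cosα_i)·tanφ'] / Σ W_i sinα_i, with Δl_i = b_i / cosα_i.
Slice 1: Δl = 2.8/cos(-10.2°) = 2.845 m; N'_1 = 60·cos(-10.2°) = 59.1; c'Δl = 15.93; W sinα = -10.6
Slice 2: Δl = 2.0/cos0.3° = 2.000 m; N'_2 = 103·cos0.3° = 103.0; c'Δl = 11.20; W sinα = 0.5
Slice 3: Δl = 2.6/cos10.5° = 2.644 m; N'_3 = 189·cos10.5° = 185.8; c'Δl = 14.81; W sinα = 34.4
Slice 4: Δl = 1.9/cos20.7° = 2.031 m; N'_4 = 134·cos20.7° = 125.3; c'Δl = 11.37; W sinα = 47.4
Slice 5: Δl = 2.2/cos30.7° = 2.559 m; N'_5 = 114·cos30.7° = 98.0; c'Δl = 14.33; W sinα = 58.2
Slice 6: Δl = 2.2/cos42.7° = 2.994 m; N'_6 = 47·cos42.7° = 34.5; c'Δl = 16.76; W sinα = 31.9
Σc'Δl = 84.4 kN/m; ΣN' = 605.8 kN/m; ΣW sinα = 161.8 kN/m
Resisting = 84.4 + 605.8·tan29.1° = 84.4 + 337.2 = 421.6 kN/m
FS = 421.6 / 161.8 = 2.606

FS = 2.61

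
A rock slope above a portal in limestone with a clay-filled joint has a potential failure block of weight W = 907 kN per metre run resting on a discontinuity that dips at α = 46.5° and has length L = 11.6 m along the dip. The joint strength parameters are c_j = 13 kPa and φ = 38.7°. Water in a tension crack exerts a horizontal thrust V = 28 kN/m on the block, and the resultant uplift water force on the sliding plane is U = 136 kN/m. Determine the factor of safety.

FS = 0.78

Resolving the block weight along and normal to the plane and applying the Mohr–Coulomb strength on the joint:
N' = W cosα − U − V sinα = 907·cos46.5° − 136 − 28·sin46.5° = 468.0 kN/m
Driving force T = W sinα + V cosα = 907·sin46.5° + 28·cos46.5° = 677.2 kN/m
Resisting force R = c_j·L + N'·tanφ = 13·11.6 + 468.0·tan38.7° = 150.8 + 375.0 = 525.8 kN/m
FS = R / T = 525.8 / 677.2 = 0.776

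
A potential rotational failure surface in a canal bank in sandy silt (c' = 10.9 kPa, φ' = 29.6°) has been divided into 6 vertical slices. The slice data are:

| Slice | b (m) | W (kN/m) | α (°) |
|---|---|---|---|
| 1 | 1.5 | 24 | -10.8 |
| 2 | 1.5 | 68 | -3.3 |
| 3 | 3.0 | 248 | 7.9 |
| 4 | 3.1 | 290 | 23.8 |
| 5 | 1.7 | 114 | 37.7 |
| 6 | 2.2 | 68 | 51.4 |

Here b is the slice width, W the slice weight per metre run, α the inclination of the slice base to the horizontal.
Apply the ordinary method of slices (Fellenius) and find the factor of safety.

FS = 2.19

Ordinary method of slices: FS = Σ[c'·Δl_i + (W_i cosα_i)·tanφ'] / Σ W_i sinα_i, with Δl_i = b_i / cosα_i.
Slice 1: Δl = 1.5/cos(-10.8°) = 1.527 m; N'_1 = 24·cos(-10.8°) = 23.6; c'Δl = 16.64; W sinα = -4.5
Slice 2: Δl = 1.5/cos(-3.3°) = 1.502 m; N'_2 = 68·cos(-3.3°) = 67.9; c'Δl = 16.38; W sinα = -3.9
Slice 3: Δl = 3.0/cos7.9° = 3.029 m; N'_3 = 248·cos7.9° = 245.6; c'Δl = 33.01; W sinα = 34.1
Slice 4: Δl = 3.1/cos23.8° = 3.388 m; N'_4 = 290·cos23.8° = 265.3; c'Δl = 36.93; W sinα = 117.0
Slice 5: Δl = 1.7/cos37.7° = 2.149 m; N'_5 = 114·cos37.7° = 90.2; c'Δl = 23.42; W sinα = 69.7
Slice 6: Δl = 2.2/cos51.4° = 3.526 m; N'_6 = 68·cos51.4° = 42.4; c'Δl = 38.44; W sinα = 53.1
Σc'Δl = 164.8 kN/m; ΣN' = 735.1 kN/m; ΣW sinα = 265.6 kN/m
Resisting = 164.8 + 735.1·tan29.6° = 164.8 + 417.6 = 582.4 kN/m
FS = 582.4 / 265.6 = 2.193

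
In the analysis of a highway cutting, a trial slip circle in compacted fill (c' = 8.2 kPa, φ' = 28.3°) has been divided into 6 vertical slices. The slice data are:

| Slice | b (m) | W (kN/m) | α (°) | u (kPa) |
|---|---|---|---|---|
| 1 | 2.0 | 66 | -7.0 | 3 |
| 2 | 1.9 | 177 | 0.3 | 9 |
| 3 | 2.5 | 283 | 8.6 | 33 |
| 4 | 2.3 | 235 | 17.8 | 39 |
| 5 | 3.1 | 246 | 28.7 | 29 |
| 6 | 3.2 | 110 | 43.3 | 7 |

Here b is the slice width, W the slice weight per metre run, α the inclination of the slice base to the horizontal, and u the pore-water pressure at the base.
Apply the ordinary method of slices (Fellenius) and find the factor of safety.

FS = 1.73

Ordinary method of slices: FS = Σ[c'·Δl_i + (W_i cosα_i − u_i·Δl_i)·tanφ'] / Σ W_i sinα_i, with Δl_i = b_i / cosα_i.
Slice 1: Δl = 2.0/cos(-7.0°) = 2.015 m; N'_1 = 66·cos(-7.0°) − 3·2.015 = 59.5; c'Δl = 16.52; W sinα = -8.0
Slice 2: Δl = 1.9/cos0.3° = 1.900 m; N'_2 = 177·cos0.3° − 9·1.900 = 159.9; c'Δl = 15.58; W sinα = 0.9
Slice 3: Δl = 2.5/cos8.6° = 2.528 m; N'_3 = 283·cos8.6° − 33·2.528 = 196.4; c'Δl = 20.73; W sinα = 42.3
Slice 4: Δl = 2.3/cos17.8° = 2.416 m; N'_4 = 235·cos17.8° − 39·2.416 = 129.5; c'Δl = 19.81; W sinα = 71.8
Slice 5: Δl = 3.1/cos28.7° = 3.534 m; N'_5 = 246·cos28.7° − 29·3.534 = 113.3; c'Δl = 28.98; W sinα = 118.1
Slice 6: Δl = 3.2/cos43.3° = 4.397 m; N'_6 = 110·cos43.3° − 7·4.397 = 49.3; c'Δl = 36.06; W sinα = 75.4
Σc'Δl = 137.7 kN/m; ΣN' = 707.8 kN/m; ΣW sinα = 300.6 kN/m
Resisting = 137.7 + 707.8·tan28.3° = 137.7 + 381.1 = 518.8 kN/m
FS = 518.8 / 300.6 = 1.726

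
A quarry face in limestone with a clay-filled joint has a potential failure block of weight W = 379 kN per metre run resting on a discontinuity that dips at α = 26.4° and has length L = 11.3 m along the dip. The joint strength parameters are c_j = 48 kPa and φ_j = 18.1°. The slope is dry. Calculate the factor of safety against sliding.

Resolving the block weight along and normal to the plane and applying the Mohr–Coulomb strength on the joint:
N' = W cosα = 379·cos26.4° = 339.5 kN/m
Driving force T = W sinα = 379·sin26.4° = 168.5 kN/m
Resisting force R = c_j·L + N'·tanφ_j = 48·11.3 + 339.5·tan18.1° = 542.4 + 111.0 = 653.4 kN/m
FS = R / T = 653.4 / 168.5 = 3.877

FS = 3.88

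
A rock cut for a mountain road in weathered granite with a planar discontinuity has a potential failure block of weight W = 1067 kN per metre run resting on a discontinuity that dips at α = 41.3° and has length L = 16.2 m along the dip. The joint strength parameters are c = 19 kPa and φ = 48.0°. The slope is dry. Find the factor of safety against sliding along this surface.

FS = 1.70

Resolving the block weight along and normal to the plane and applying the Mohr–Coulomb strength on the joint:
N' = W cosα = 1067·cos41.3° = 801.6 kN/m
Driving force T = W sinα = 1067·sin41.3° = 704.2 kN/m
Resisting force R = c·L + N'·tanφ = 19·16.2 + 801.6·tan48.0° = 307.8 + 890.3 = 1198.1 kN/m
FS = R / T = 1198.1 / 704.2 = 1.701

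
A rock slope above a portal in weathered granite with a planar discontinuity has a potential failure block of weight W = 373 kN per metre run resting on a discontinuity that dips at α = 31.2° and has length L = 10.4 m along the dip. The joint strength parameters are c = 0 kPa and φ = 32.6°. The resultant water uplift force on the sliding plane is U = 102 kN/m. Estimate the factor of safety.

FS = 0.72

Resolving the block weight along and normal to the plane and applying the Mohr–Coulomb strength on the joint:
N' = W cosα − U = 373·cos31.2° − 102 = 217.1 kN/m
Driving force T = W sinα = 373·sin31.2° = 193.2 kN/m
Resisting force R = c·L + N'·tanφ = 0·10.4 + 217.1·tan32.6° = 0.0 + 138.8 = 138.8 kN/m
FS = R / T = 138.8 / 193.2 = 0.718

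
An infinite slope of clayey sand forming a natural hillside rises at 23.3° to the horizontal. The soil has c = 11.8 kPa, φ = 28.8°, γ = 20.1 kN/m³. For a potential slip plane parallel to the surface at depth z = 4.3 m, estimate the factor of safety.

FS = 1.65

For an infinite slope with a slip plane parallel to the surface (no pore pressure): FS = [c + γz cos²β tanφ] / [γz sinβ cosβ].
γz = 20.1·4.3 = 86.43 kN/m²
Numerator = 11.8 + 86.43·cos²23.3°·tan28.8° = 11.8 + 86.43·0.8435·0.5498 = 51.881 kPa
Denominator = 86.43·sin23.3°·cos23.3° = 86.43·0.3955·0.9184 = 31.399 kPa
FS = 51.881 / 31.399 = 1.652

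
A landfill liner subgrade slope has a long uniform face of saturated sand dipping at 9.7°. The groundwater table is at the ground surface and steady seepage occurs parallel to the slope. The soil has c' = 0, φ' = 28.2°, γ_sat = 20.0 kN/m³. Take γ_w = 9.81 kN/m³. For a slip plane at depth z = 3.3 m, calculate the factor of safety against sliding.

FS = 1.60

With seepage parallel to the slope and the water table at the surface, the effective normal stress on the slip plane uses the buoyant unit weight γ' = γ_sat − γ_w while the driving shear stress uses γ_sat:
FS = [c' + γ' z cos²β tanφ'] / [γ_sat z sinβ cosβ]
(For c' = 0 this reduces to FS = (γ'/γ_sat)·tanφ'/tanβ.)
γ' = 20.0 − 9.81 = 10.19 kN/m³
Numerator = 0.0 + 10.19·3.3·cos²9.7°·tan28.2° = 0.0 + 10.19·3.3·0.9716·0.5362 = 17.519 kPa
Denominator = 20.0·3.3·sin9.7°·cos9.7° = 20.0·3.3·0.1685·0.9857 = 10.961 kPa
FS = 17.519 / 10.961 = 1.598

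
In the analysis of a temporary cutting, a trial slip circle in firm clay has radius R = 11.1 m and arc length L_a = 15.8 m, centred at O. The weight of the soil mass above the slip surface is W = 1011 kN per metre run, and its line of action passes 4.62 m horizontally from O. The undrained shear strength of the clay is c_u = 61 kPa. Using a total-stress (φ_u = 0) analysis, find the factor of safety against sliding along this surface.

Taking moments about the centre O, the resisting moment is provided by the undrained shear strength acting along the arc:
M_R = c_u·L_a·R = 61·15.80·11.1 = 10698.2 kN·m/m
M_D = W·d = 1011·4.62 = 4670.8 kN·m/m
FS = M_R / M_D = 10698.2 / 4670.8 = 2.290

FS = 2.29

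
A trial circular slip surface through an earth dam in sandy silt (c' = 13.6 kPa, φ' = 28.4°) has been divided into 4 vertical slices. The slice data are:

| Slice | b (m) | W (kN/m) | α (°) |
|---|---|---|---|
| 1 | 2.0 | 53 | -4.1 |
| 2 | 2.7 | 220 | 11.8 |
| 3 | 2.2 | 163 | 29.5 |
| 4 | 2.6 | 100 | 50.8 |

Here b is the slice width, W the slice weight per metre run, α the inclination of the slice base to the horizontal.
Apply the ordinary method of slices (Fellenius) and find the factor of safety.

Ordinary method of slices: FS = Σ[c'·Δl_i + (W_i cosα_i)·tanφ'] / Σ W_i sinα_i, with Δl_i = b_i / cosα_i.
Slice 1: Δl = 2.0/cos(-4.1°) = 2.005 m; N'_1 = 53·cos(-4.1°) = 52.9; c'Δl = 27.27; W sinα = -3.8
Slice 2: Δl = 2.7/cos11.8° = 2.758 m; N'_2 = 220·cos11.8° = 215.4; c'Δl = 37.51; W sinα = 45.0
Slice 3: Δl = 2.2/cos29.5° = 2.528 m; N'_3 = 163·cos29.5° = 141.9; c'Δl = 34.38; W sinα = 80.3
Slice 4: Δl = 2.6/cos50.8° = 4.114 m; N'_4 = 100·cos50.8° = 63.2; c'Δl = 55.95; W sinα = 77.5
Σc'Δl = 155.1 kN/m; ΣN' = 473.3 kN/m; ΣW sinα = 199.0 kN/m
Resisting = 155.1 + 473.3·tan28.4° = 155.1 + 255.9 = 411.0 kN/m
FS = 411.0 / 199.0 = 2.066

FS = 2.07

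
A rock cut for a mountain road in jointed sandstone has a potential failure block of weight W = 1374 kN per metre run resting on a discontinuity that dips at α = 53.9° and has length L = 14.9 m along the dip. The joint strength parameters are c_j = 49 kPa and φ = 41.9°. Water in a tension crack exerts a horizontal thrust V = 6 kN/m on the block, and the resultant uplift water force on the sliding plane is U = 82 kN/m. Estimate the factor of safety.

FS = 1.24

Resolving the block weight along and normal to the plane and applying the Mohr–Coulomb strength on the joint:
N' = W cosα − U − V sinα = 1374·cos53.9° − 82 − 6·sin53.9° = 722.7 kN/m
Driving force T = W sinα + V cosα = 1374·sin53.9° + 6·cos53.9° = 1113.7 kN/m
Resisting force R = c_j·L + N'·tanφ = 49·14.9 + 722.7·tan41.9° = 730.1 + 648.4 = 1378.5 kN/m
FS = R / T = 1378.5 / 1113.7 = 1.238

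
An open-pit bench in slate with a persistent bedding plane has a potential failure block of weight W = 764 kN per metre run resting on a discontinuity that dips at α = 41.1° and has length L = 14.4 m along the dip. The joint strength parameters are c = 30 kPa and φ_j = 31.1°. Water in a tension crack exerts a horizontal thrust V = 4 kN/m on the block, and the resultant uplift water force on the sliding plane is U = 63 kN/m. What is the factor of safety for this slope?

Resolving the block weight along and normal to the plane and applying the Mohr–Coulomb strength on the joint:
N' = W cosα − U − V sinα = 764·cos41.1° − 63 − 4·sin41.1° = 510.1 kN/m
Driving force T = W sinα + V cosα = 764·sin41.1° + 4·cos41.1° = 505.2 kN/m
Resisting force R = c·L + N'·tanφ_j = 30·14.4 + 510.1·tan31.1° = 432.0 + 307.7 = 739.7 kN/m
FS = R / T = 739.7 / 505.2 = 1.464

FS = 1.46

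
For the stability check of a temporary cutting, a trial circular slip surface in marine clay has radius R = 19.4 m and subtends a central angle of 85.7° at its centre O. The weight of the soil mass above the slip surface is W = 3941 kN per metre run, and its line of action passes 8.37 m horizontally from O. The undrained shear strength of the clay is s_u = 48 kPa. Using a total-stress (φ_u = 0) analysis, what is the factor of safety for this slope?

Taking moments about the centre O, the resisting moment is provided by the undrained shear strength acting along the arc:
Arc length L_a = R·θ = 19.4·(85.7°·π/180) = 19.4·1.4957 = 29.02 m
M_R = s_u·L_a·R = 48·29.02·19.4 = 27021.1 kN·m/m
M_D = W·d = 3941·8.37 = 32986.2 kN·m/m
FS = M_R / M_D = 27021.1 / 32986.2 = 0.819

FS = 0.82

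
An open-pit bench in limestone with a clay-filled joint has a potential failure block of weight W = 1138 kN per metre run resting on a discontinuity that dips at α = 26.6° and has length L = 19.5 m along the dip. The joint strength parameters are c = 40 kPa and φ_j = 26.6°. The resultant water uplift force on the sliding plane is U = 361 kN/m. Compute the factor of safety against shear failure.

FS = 2.18

Resolving the block weight along and normal to the plane and applying the Mohr–Coulomb strength on the joint:
N' = W cosα − U = 1138·cos26.6° − 361 = 656.5 kN/m
Driving force T = W sinα = 1138·sin26.6° = 509.5 kN/m
Resisting force R = c·L + N'·tanφ_j = 40·19.5 + 656.5·tan26.6° = 780.0 + 328.8 = 1108.8 kN/m
FS = R / T = 1108.8 / 509.5 = 2.176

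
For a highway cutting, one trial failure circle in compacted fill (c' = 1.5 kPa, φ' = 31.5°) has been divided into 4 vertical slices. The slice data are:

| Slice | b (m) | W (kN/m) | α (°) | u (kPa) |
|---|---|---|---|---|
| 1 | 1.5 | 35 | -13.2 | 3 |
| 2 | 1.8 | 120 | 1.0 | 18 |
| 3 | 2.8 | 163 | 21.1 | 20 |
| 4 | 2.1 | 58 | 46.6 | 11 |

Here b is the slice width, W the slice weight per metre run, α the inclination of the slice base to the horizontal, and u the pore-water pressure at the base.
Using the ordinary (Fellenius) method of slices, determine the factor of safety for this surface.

FS = 1.54

Ordinary method of slices: FS = Σ[c'·Δl_i + (W_i cosα_i − u_i·Δl_i)·tanφ'] / Σ W_i sinα_i, with Δl_i = b_i / cosα_i.
Slice 1: Δl = 1.5/cos(-13.2°) = 1.541 m; N'_1 = 35·cos(-13.2°) − 3·1.541 = 29.5; c'Δl = 2.31; W sinα = -8.0
Slice 2: Δl = 1.8/cos1.0° = 1.800 m; N'_2 = 120·cos1.0° − 18·1.800 = 87.6; c'Δl = 2.70; W sinα = 2.1
Slice 3: Δl = 2.8/cos21.1° = 3.001 m; N'_3 = 163·cos21.1° − 20·3.001 = 92.0; c'Δl = 4.50; W sinα = 58.7
Slice 4: Δl = 2.1/cos46.6° = 3.056 m; N'_4 = 58·cos46.6° − 11·3.056 = 6.2; c'Δl = 4.58; W sinα = 42.1
Σc'Δl = 14.1 kN/m; ΣN' = 215.3 kN/m; ΣW sinα = 94.9 kN/m
Resisting = 14.1 + 215.3·tan31.5° = 14.1 + 131.9 = 146.0 kN/m
FS = 146.0 / 94.9 = 1.538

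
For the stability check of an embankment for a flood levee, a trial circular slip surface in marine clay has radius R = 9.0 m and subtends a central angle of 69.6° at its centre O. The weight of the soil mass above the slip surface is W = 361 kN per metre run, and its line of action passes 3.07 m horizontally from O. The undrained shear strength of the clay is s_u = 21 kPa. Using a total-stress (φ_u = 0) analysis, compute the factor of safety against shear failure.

Taking moments about the centre O, the resisting moment is provided by the undrained shear strength acting along the arc:
Arc length L_a = R·θ = 9.0·(69.6°·π/180) = 9.0·1.2147 = 10.93 m
M_R = s_u·L_a·R = 21·10.93·9.0 = 2066.3 kN·m/m
M_D = W·d = 361·3.07 = 1108.3 kN·m/m
FS = M_R / M_D = 2066.3 / 1108.3 = 1.864

FS = 1.86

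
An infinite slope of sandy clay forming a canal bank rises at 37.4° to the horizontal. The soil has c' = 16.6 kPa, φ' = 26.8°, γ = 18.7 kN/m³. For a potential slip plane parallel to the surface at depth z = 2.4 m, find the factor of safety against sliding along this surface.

FS = 1.43

For an infinite slope with a slip plane parallel to the surface (no pore pressure): FS = [c' + γz cos²β tanφ'] / [γz sinβ cosβ].
γz = 18.7·2.4 = 44.88 kN/m²
Numerator = 16.6 + 44.88·cos²37.4°·tan26.8° = 16.6 + 44.88·0.6311·0.5051 = 30.907 kPa
Denominator = 44.88·sin37.4°·cos37.4° = 44.88·0.6074·0.7944 = 21.655 kPa
FS = 30.907 / 21.655 = 1.427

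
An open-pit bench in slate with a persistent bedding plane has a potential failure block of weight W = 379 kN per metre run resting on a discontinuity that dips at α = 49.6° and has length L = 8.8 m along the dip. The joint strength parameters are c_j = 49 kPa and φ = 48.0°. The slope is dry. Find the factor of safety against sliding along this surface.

Resolving the block weight along and normal to the plane and applying the Mohr–Coulomb strength on the joint:
N' = W cosα = 379·cos49.6° = 245.6 kN/m
Driving force T = W sinα = 379·sin49.6° = 288.6 kN/m
Resisting force R = c_j·L + N'·tanφ = 49·8.8 + 245.6·tan48.0° = 431.2 + 272.8 = 704.0 kN/m
FS = R / T = 704.0 / 288.6 = 2.439

FS = 2.44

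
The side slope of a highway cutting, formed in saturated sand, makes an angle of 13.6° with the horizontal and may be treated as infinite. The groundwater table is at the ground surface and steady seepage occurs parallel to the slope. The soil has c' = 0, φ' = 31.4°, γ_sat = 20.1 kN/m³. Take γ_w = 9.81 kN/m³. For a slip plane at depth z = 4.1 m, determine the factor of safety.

With seepage parallel to the slope and the water table at the surface, the effective normal stress on the slip plane uses the buoyant unit weight γ' = γ_sat − γ_w while the driving shear stress uses γ_sat:
FS = [c' + γ' z cos²β tanφ'] / [γ_sat z sinβ cosβ]
(For c' = 0 this reduces to FS = (γ'/γ_sat)·tanφ'/tanβ.)
γ' = 20.1 − 9.81 = 10.29 kN/m³
Numerator = 0.0 + 10.29·4.1·cos²13.6°·tan31.4° = 0.0 + 10.29·4.1·0.9447·0.6104 = 24.328 kPa
Denominator = 20.1·4.1·sin13.6°·cos13.6° = 20.1·4.1·0.2351·0.9720 = 18.835 kPa
FS = 24.328 / 18.835 = 1.292

FS = 1.29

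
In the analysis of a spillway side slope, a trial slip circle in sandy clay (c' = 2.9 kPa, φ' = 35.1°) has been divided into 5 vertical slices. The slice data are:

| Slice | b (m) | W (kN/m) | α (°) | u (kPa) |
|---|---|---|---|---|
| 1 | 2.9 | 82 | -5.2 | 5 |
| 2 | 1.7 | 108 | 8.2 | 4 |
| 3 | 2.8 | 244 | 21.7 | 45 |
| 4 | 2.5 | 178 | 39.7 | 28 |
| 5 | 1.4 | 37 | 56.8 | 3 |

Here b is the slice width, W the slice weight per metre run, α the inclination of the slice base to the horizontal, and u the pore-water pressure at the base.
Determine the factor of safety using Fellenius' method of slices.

FS = 1.08

Ordinary method of slices: FS = Σ[c'·Δl_i + (W_i cosα_i − u_i·Δl_i)·tanφ'] / Σ W_i sinα_i, with Δl_i = b_i / cosα_i.
Slice 1: Δl = 2.9/cos(-5.2°) = 2.912 m; N'_1 = 82·cos(-5.2°) − 5·2.912 = 67.1; c'Δl = 8.44; W sinα = -7.4
Slice 2: Δl = 1.7/cos8.2° = 1.718 m; N'_2 = 108·cos8.2° − 4·1.718 = 100.0; c'Δl = 4.98; W sinα = 15.4
Slice 3: Δl = 2.8/cos21.7° = 3.014 m; N'_3 = 244·cos21.7° − 45·3.014 = 91.1; c'Δl = 8.74; W sinα = 90.2
Slice 4: Δl = 2.5/cos39.7° = 3.249 m; N'_4 = 178·cos39.7° − 28·3.249 = 46.0; c'Δl = 9.42; W sinα = 113.7
Slice 5: Δl = 1.4/cos56.8° = 2.557 m; N'_5 = 37·cos56.8° − 3·2.557 = 12.6; c'Δl = 7.41; W sinα = 31.0
Σc'Δl = 39.0 kN/m; ΣN' = 316.8 kN/m; ΣW sinα = 242.9 kN/m
Resisting = 39.0 + 316.8·tan35.1° = 39.0 + 222.6 = 261.6 kN/m
FS = 261.6 / 242.9 = 1.077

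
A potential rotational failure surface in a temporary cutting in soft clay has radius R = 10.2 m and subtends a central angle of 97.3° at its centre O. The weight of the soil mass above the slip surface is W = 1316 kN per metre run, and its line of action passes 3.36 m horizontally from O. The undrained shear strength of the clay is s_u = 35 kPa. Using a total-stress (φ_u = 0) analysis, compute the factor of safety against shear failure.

FS = 1.40

Taking moments about the centre O, the resisting moment is provided by the undrained shear strength acting along the arc:
Arc length L_a = R·θ = 10.2·(97.3°·π/180) = 10.2·1.6982 = 17.32 m
M_R = s_u·L_a·R = 35·17.32·10.2 = 6183.8 kN·m/m
M_D = W·d = 1316·3.36 = 4421.8 kN·m/m
FS = M_R / M_D = 6183.8 / 4421.8 = 1.399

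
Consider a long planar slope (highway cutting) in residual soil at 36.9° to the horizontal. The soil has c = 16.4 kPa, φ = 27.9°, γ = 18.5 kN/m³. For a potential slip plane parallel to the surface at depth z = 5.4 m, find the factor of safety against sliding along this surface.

For an infinite slope with a slip plane parallel to the surface (no pore pressure): FS = [c + γz cos²β tanφ] / [γz sinβ cosβ].
γz = 18.5·5.4 = 99.90 kN/m²
Numerator = 16.4 + 99.90·cos²36.9°·tan27.9° = 16.4 + 99.90·0.6395·0.5295 = 50.226 kPa
Denominator = 99.90·sin36.9°·cos36.9° = 99.90·0.6004·0.7997 = 47.967 kPa
FS = 50.226 / 47.967 = 1.047

FS = 1.05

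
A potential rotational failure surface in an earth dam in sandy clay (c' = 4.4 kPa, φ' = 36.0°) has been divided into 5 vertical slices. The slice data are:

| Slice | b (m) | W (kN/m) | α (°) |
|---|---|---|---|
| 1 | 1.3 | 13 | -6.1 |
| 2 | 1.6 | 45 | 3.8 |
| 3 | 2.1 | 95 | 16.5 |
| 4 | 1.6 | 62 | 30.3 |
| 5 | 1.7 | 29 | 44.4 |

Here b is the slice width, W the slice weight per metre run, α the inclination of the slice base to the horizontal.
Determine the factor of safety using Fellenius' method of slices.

FS = 2.54

Ordinary method of slices: FS = Σ[c'·Δl_i + (W_i cosα_i)·tanφ'] / Σ W_i sinα_i, with Δl_i = b_i / cosα_i.
Slice 1: Δl = 1.3/cos(-6.1°) = 1.307 m; N'_1 = 13·cos(-6.1°) = 12.9; c'Δl = 5.75; W sinα = -1.4
Slice 2: Δl = 1.6/cos3.8° = 1.604 m; N'_2 = 45·cos3.8° = 44.9; c'Δl = 7.06; W sinα = 3.0
Slice 3: Δl = 2.1/cos16.5° = 2.190 m; N'_3 = 95·cos16.5° = 91.1; c'Δl = 9.64; W sinα = 27.0
Slice 4: Δl = 1.6/cos30.3° = 1.853 m; N'_4 = 62·cos30.3° = 53.5; c'Δl = 8.15; W sinα = 31.3
Slice 5: Δl = 1.7/cos44.4° = 2.379 m; N'_5 = 29·cos44.4° = 20.7; c'Δl = 10.47; W sinα = 20.3
Σc'Δl = 41.1 kN/m; ΣN' = 223.2 kN/m; ΣW sinα = 80.2 kN/m
Resisting = 41.1 + 223.2·tan36.0° = 41.1 + 162.1 = 203.2 kN/m
FS = 203.2 / 80.2 = 2.535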